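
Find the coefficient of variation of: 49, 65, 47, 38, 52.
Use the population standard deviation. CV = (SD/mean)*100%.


Mean = 50.2000
SD = 8.7499
CV = (8.7499/50.2000)*100 = 17.4300%

CV = 17.4300%


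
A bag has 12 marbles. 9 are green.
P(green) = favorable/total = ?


P = 9/12 = 0.7500

P = 0.7500


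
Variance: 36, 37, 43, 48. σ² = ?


Mean = 41.0000
Squared deviations: 25.0000, 16.0000, 4.0000, 49.0000
Sum = 94.0000
Variance = 94.0000/4 = 23.5000

Variance = 23.5000


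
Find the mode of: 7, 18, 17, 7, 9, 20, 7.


Frequencies: 7:3, 9:1, 17:1, 18:1, 20:1
Max frequency = 3
Mode = 7

Mode = 7


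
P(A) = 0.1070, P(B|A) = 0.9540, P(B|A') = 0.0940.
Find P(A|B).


P(B) = P(B|A)*P(A) + P(B|A')*P(A')
= 0.9540*0.1070 + 0.0940*0.8930
= 0.102078 + 0.083942 = 0.186020
P(A|B) = 0.102078/0.186020 = 0.5487

P(A|B) = 0.5487


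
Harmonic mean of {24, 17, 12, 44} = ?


Sum of reciprocals = 1/24 + 1/17 + 1/12 + 1/44 = 0.206551
HM = 4/0.206551 = 19.3657

HM = 19.3657


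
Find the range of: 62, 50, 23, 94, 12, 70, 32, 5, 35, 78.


Max = 94, Min = 5
Range = 94 - 5 = 89

Range = 89


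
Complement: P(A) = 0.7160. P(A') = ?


P(not A) = 1 - 0.7160 = 0.2840

P(not A) = 0.2840


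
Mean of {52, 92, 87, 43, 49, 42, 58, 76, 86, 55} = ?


Sum = 52 + 92 + 87 + 43 + 49 + 42 + 58 + 76 + 86 + 55 = 640
n = 10
Mean = 640/10 = 64.0000

Mean = 64.0000


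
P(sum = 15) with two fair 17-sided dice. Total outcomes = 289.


Total outcomes = 17×17 = 289
Favorable (sum = 15): 14
P = 14/289 = 0.0484

P = 0.0484


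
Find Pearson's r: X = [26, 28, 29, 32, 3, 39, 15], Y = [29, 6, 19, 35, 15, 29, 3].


Mean X = 24.5714, Mean Y = 19.4286
SD X = 11.043513, SD Y = 11.311905
Cov = 67.469388
r = 67.469388/(11.043513*11.311905) = 0.5401

r = 0.5401


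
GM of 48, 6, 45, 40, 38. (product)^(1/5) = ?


Product = 48 × 6 × 45 × 40 × 38 = 19699200
GM = 19699200^(1/5) = 28.7667

GM = 28.7667


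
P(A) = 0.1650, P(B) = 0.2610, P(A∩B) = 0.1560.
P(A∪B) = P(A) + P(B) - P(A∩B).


P(A∪B) = 0.1650 + 0.2610 - 0.1560
= 0.4260 - 0.1560
= 0.2700

P(A∪B) = 0.2700


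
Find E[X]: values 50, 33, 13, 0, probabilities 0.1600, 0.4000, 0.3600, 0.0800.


E[X] = 50*0.1600 + 33*0.4000 + 13*0.3600 + 0*0.0800
= 8.0000 + 13.2000 + 4.6800 + 0
= 25.8800

E[X] = 25.8800


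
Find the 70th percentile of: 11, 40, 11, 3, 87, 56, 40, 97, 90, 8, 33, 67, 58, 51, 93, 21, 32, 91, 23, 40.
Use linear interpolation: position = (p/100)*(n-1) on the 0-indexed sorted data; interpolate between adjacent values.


Sorted: 3, 8, 11, 11, 21, 23, 32, 33, 40, 40, 40, 51, 56, 58, 67, 87, 90, 91, 93, 97
n = 20
Index = 70/100 * 19 = 13.3000
Lower = data[13] = 58, Upper = data[14] = 67
P70 = 58 + 0.3000*(9) = 60.7000

P70 = 60.7000


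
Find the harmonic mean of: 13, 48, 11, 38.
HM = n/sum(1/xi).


Sum of reciprocals = 1/13 + 1/48 + 1/11 + 1/38 = 0.214981
HM = 4/0.214981 = 18.6063

HM = 18.6063


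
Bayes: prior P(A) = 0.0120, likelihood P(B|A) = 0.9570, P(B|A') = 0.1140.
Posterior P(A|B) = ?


P(B) = P(B|A)*P(A) + P(B|A')*P(A')
= 0.9570*0.0120 + 0.1140*0.9880
= 0.011484 + 0.112632 = 0.124116
P(A|B) = 0.011484/0.124116 = 0.0925

P(A|B) = 0.0925


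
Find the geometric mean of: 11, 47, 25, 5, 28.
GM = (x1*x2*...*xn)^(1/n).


Product = 11 × 47 × 25 × 5 × 28 = 1809500
GM = 1809500^(1/5) = 17.8448

GM = 17.8448


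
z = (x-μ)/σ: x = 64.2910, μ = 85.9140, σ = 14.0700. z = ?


z = (64.2910 - 85.9140)/14.0700
= -21.6230/14.0700
= -1.5368

z = -1.5368


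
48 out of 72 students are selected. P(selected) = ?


P = 48/72 = 0.6667

P = 0.6667


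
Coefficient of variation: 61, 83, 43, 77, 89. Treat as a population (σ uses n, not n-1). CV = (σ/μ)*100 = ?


Mean = 70.6000
SD = 16.6565
CV = (16.6565/70.6000)*100 = 23.5928%

CV = 23.5928%


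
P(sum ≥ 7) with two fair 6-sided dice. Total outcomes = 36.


Total outcomes = 6×6 = 36
Favorable (sum ≥ 7): 21
P = 21/36 = 0.5833

P = 0.5833


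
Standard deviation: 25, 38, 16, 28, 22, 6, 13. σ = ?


Mean = 21.1429
Variance = 95.5510
SD = sqrt(95.5510) = 9.7750

SD = 9.7750


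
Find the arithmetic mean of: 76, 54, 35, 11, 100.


Sum = 76 + 54 + 35 + 11 + 100 = 276
n = 5
Mean = 276/5 = 55.2000

Mean = 55.2000


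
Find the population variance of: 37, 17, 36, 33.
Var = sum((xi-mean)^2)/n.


Mean = 30.7500
Squared deviations: 39.0625, 189.0625, 27.5625, 5.0625
Sum = 260.7500
Variance = 260.7500/4 = 65.1875

Variance = 65.1875


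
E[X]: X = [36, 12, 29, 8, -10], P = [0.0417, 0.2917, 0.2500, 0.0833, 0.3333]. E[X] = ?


E[X] = 36*0.0417 + 12*0.2917 + 29*0.2500 + 8*0.0833 - 10*0.3333
= 1.5012 + 3.5004 + 7.2500 + 0.6664 - 3.3330
= 9.5850

E[X] = 9.5850


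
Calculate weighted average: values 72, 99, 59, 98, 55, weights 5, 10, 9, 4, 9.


Numerator = 72*5 + 99*10 + 59*9 + 98*4 + 55*9 = 2768
Denominator = 5 + 10 + 9 + 4 + 9 = 37
WM = 2768/37 = 74.8108

WM = 74.8108


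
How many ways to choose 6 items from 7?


C(7,6) = 7!/(6! × 1!)
= 5040/(720 × 1)
= 7

C(7,6) = 7


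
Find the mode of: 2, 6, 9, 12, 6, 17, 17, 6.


Frequencies: 2:1, 6:3, 9:1, 12:1, 17:2
Max frequency = 3
Mode = 6

Mode = 6


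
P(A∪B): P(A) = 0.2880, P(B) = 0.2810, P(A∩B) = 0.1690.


P(A∪B) = 0.2880 + 0.2810 - 0.1690
= 0.5690 - 0.1690
= 0.4000

P(A∪B) = 0.4000


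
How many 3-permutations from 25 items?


P(25,3) = 25!/22!
= 15511210043330985984000000/1124000727777607680000
= 13800

P(25,3) = 13800


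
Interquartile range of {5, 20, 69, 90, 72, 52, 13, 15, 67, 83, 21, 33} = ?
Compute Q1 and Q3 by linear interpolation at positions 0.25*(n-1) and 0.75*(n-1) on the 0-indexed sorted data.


Sorted: 5, 13, 15, 20, 21, 33, 52, 67, 69, 72, 83, 90
Q1 (25th %ile) = 18.7500
Q3 (75th %ile) = 69.7500
IQR = 69.7500 - 18.7500 = 51.0000

IQR = 51.0000


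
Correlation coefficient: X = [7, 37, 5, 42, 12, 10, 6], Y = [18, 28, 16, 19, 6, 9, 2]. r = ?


Mean X = 17.0000, Mean Y = 14.0000
SD X = 14.461772, SD Y = 8.228869
Cov = 78.285714
r = 78.285714/(14.461772*8.228869) = 0.6578

r = 0.6578


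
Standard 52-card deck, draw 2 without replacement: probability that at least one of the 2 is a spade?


P(at least one) = 1 - P(none)
P(none) = (39/52) × (38/51) = 0.558824
P(at least one) = 1 - 0.558824 = 0.4412

P = 0.4412


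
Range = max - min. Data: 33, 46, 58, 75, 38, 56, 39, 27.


Max = 75, Min = 27
Range = 75 - 27 = 48

Range = 48


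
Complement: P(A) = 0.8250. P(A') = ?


P(not A) = 1 - 0.8250 = 0.1750

P(not A) = 0.1750


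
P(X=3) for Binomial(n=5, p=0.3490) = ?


C(5,3) = 10
p^3 = 0.042509
(1-p)^2 = 0.423801
P = 10 * 0.042509 * 0.423801 = 0.1802

P(X=3) = 0.1802


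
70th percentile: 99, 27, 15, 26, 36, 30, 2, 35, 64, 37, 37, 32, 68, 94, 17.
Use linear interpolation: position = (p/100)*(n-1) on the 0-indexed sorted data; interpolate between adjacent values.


Sorted: 2, 15, 17, 26, 27, 30, 32, 35, 36, 37, 37, 64, 68, 94, 99
n = 15
Index = 70/100 * 14 = 9.8000
Lower = data[9] = 37, Upper = data[10] = 37
P70 = 37 + 0.8000*(0) = 37.0000

P70 = 37.0000


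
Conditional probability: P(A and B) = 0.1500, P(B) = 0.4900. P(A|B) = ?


P(A|B) = 0.1500/0.4900 = 0.3061

P(A|B) = 0.3061


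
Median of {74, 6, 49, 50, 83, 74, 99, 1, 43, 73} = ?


Sorted: 1, 6, 43, 49, 50, 73, 74, 74, 83, 99
n = 10 (even)
Middle values: 50 and 73
Median = (50+73)/2 = 61.5000

Median = 61.5000


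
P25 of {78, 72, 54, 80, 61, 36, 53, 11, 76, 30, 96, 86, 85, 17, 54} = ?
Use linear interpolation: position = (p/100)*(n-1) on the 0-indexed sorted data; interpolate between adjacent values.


Sorted: 11, 17, 30, 36, 53, 54, 54, 61, 72, 76, 78, 80, 85, 86, 96
n = 15
Index = 25/100 * 14 = 3.5000
Lower = data[3] = 36, Upper = data[4] = 53
P25 = 36 + 0.5000*(17) = 44.5000

P25 = 44.5000


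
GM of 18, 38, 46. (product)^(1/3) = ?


Product = 18 × 38 × 46 = 31464
GM = 31464^(1/3) = 31.5698

GM = 31.5698


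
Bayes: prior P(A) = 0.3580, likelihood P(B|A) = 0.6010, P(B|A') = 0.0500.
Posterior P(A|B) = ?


P(B) = P(B|A)*P(A) + P(B|A')*P(A')
= 0.6010*0.3580 + 0.0500*0.6420
= 0.215158 + 0.032100 = 0.247258
P(A|B) = 0.215158/0.247258 = 0.8702

P(A|B) = 0.8702


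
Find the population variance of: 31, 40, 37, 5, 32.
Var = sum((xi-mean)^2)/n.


Mean = 29.0000
Squared deviations: 4.0000, 121.0000, 64.0000, 576.0000, 9.0000
Sum = 774.0000
Variance = 774.0000/5 = 154.8000

Variance = 154.8000


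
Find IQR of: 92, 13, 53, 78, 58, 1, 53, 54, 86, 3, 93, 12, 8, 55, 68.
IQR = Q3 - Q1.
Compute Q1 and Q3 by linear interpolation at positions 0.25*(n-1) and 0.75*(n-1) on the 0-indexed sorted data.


Sorted: 1, 3, 8, 12, 13, 53, 53, 54, 55, 58, 68, 78, 86, 92, 93
Q1 (25th %ile) = 12.5000
Q3 (75th %ile) = 73.0000
IQR = 73.0000 - 12.5000 = 60.5000

IQR = 60.5000


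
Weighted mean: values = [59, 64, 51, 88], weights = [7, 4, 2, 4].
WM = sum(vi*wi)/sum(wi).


Numerator = 59*7 + 64*4 + 51*2 + 88*4 = 1123
Denominator = 7 + 4 + 2 + 4 = 17
WM = 1123/17 = 66.0588

WM = 66.0588


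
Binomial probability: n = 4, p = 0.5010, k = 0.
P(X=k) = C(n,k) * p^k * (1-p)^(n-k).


C(4,0) = 1
p^0 = 1.000000
(1-p)^4 = 0.062001
P = 1 * 1.000000 * 0.062001 = 0.0620

P(X=0) = 0.0620


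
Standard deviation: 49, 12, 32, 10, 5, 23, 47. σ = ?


Mean = 25.4286
Variance = 272.2449
SD = sqrt(272.2449) = 16.4998

SD = 16.4998


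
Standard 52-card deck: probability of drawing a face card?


12 face cards in 52 cards
P = 12/52 = 0.2308

P = 0.2308


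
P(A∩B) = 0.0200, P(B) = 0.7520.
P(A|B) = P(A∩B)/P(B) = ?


P(A|B) = 0.0200/0.7520 = 0.0266

P(A|B) = 0.0266


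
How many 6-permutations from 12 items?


P(12,6) = 12!/6!
= 479001600/720
= 665280

P(12,6) = 665280


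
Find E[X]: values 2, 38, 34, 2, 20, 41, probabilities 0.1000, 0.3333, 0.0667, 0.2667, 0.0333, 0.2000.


E[X] = 2*0.1000 + 38*0.3333 + 34*0.0667 + 2*0.2667 + 20*0.0333 + 41*0.2000
= 0.2000 + 12.6654 + 2.2678 + 0.5334 + 0.6660 + 8.2000
= 24.5326

E[X] = 24.5326


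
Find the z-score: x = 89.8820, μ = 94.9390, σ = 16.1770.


z = (89.8820 - 94.9390)/16.1770
= -5.0570/16.1770
= -0.3126

z = -0.3126


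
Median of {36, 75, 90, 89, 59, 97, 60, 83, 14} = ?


Sorted: 14, 36, 59, 60, 75, 83, 89, 90, 97
n = 9 (odd)
Middle value = 75

Median = 75


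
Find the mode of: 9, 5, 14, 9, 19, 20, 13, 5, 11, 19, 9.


Frequencies: 5:2, 9:3, 11:1, 13:1, 14:1, 19:2, 20:1
Max frequency = 3
Mode = 9

Mode = 9


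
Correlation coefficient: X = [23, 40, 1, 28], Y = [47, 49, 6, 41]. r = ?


Mean X = 23.0000, Mean Y = 35.7500
SD X = 14.124447, SD Y = 17.426632
Cov = 226.500000
r = 226.500000/(14.124447*17.426632) = 0.9202

r = 0.9202


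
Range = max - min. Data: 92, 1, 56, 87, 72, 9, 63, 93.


Max = 93, Min = 1
Range = 93 - 1 = 92

Range = 92


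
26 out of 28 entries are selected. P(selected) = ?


P = 26/28 = 0.9286

P = 0.9286


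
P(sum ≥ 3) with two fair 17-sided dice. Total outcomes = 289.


Total outcomes = 17×17 = 289
Favorable (sum ≥ 3): 288
P = 288/289 = 0.9965

P = 0.9965


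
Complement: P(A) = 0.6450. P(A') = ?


P(not A) = 1 - 0.6450 = 0.3550

P(not A) = 0.3550


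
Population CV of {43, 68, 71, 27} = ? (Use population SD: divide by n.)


Mean = 52.2500
SD = 18.1848
CV = (18.1848/52.2500)*100 = 34.8035%

CV = 34.8035%


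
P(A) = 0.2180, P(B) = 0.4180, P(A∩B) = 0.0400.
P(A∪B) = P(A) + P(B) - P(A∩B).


P(A∪B) = 0.2180 + 0.4180 - 0.0400
= 0.6360 - 0.0400
= 0.5960

P(A∪B) = 0.5960


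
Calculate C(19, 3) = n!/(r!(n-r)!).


C(19,3) = 19!/(3! × 16!)
= 121645100408832000/(6 × 20922789888000)
= 969

C(19,3) = 969


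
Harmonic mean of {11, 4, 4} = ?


Sum of reciprocals = 1/11 + 1/4 + 1/4 = 0.590909
HM = 3/0.590909 = 5.0769

HM = 5.0769


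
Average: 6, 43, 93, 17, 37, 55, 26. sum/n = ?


Sum = 6 + 43 + 93 + 17 + 37 + 55 + 26 = 277
n = 7
Mean = 277/7 = 39.5714

Mean = 39.5714


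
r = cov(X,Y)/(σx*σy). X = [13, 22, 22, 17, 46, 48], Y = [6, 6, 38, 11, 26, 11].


Mean X = 28.0000, Mean Y = 16.3333
SD X = 13.796135, SD Y = 11.785113
Cov = 35.500000
r = 35.500000/(13.796135*11.785113) = 0.2183

r = 0.2183


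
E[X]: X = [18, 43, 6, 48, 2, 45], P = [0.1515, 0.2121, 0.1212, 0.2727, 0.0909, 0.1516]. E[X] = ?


E[X] = 18*0.1515 + 43*0.2121 + 6*0.1212 + 48*0.2727 + 2*0.0909 + 45*0.1516
= 2.7270 + 9.1203 + 0.7272 + 13.0896 + 0.1818 + 6.8220
= 32.6679

E[X] = 32.6679


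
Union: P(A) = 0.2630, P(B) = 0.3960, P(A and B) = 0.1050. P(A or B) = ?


P(A∪B) = 0.2630 + 0.3960 - 0.1050
= 0.6590 - 0.1050
= 0.5540

P(A∪B) = 0.5540


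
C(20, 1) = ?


C(20,1) = 20!/(1! × 19!)
= 2432902008176640000/(1 × 121645100408832000)
= 20

C(20,1) = 20


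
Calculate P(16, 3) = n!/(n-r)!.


P(16,3) = 16!/13!
= 20922789888000/6227020800
= 3360

P(16,3) = 3360


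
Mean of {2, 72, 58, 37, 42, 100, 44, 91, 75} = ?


Sum = 2 + 72 + 58 + 37 + 42 + 100 + 44 + 91 + 75 = 521
n = 9
Mean = 521/9 = 57.8889

Mean = 57.8889


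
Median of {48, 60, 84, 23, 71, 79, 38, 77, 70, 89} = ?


Sorted: 23, 38, 48, 60, 70, 71, 77, 79, 84, 89
n = 10 (even)
Middle values: 70 and 71
Median = (70+71)/2 = 70.5000

Median = 70.5000


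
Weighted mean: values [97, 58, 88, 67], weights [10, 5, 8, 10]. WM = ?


Numerator = 97*10 + 58*5 + 88*8 + 67*10 = 2634
Denominator = 10 + 5 + 8 + 10 = 33
WM = 2634/33 = 79.8182

WM = 79.8182


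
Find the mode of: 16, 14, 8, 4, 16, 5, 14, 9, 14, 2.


Frequencies: 2:1, 4:1, 5:1, 8:1, 9:1, 14:3, 16:2
Max frequency = 3
Mode = 14

Mode = 14


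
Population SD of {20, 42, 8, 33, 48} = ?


Mean = 30.2000
Variance = 212.1600
SD = sqrt(212.1600) = 14.5657

SD = 14.5657


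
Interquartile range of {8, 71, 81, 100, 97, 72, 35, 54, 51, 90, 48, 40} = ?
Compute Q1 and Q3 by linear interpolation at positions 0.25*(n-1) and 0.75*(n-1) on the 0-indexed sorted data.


Sorted: 8, 35, 40, 48, 51, 54, 71, 72, 81, 90, 97, 100
Q1 (25th %ile) = 46.0000
Q3 (75th %ile) = 83.2500
IQR = 83.2500 - 46.0000 = 37.2500

IQR = 37.2500


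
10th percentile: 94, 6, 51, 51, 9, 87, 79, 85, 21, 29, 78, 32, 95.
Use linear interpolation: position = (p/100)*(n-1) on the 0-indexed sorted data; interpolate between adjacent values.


Sorted: 6, 9, 21, 29, 32, 51, 51, 78, 79, 85, 87, 94, 95
n = 13
Index = 10/100 * 12 = 1.2000
Lower = data[1] = 9, Upper = data[2] = 21
P10 = 9 + 0.2000*(12) = 11.4000

P10 = 11.4000


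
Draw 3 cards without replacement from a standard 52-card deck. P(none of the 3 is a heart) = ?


P(no hearts) = (39/52) × (38/51) × (37/50)
= 0.4135

P = 0.4135


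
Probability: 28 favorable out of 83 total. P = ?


P = 28/83 = 0.3373

P = 0.3373


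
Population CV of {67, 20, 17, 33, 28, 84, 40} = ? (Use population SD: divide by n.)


Mean = 41.2857
SD = 23.2238
CV = (23.2238/41.2857)*100 = 56.2515%

CV = 56.2515%


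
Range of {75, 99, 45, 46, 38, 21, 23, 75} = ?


Max = 99, Min = 21
Range = 99 - 21 = 78

Range = 78


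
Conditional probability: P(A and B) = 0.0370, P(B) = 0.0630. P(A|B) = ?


P(A|B) = 0.0370/0.0630 = 0.5873

P(A|B) = 0.5873


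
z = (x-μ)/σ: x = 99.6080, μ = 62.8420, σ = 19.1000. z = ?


z = (99.6080 - 62.8420)/19.1000
= 36.7660/19.1000
= 1.9249

z = 1.9249


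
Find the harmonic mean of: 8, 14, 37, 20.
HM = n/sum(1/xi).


Sum of reciprocals = 1/8 + 1/14 + 1/37 + 1/20 = 0.273456
HM = 4/0.273456 = 14.6276

HM = 14.6276


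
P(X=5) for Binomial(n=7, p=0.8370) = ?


C(7,5) = 21
p^5 = 0.410797
(1-p)^2 = 0.026569
P = 21 * 0.410797 * 0.026569 = 0.2292

P(X=5) = 0.2292


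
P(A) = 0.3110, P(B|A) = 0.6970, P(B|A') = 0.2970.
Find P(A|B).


P(B) = P(B|A)*P(A) + P(B|A')*P(A')
= 0.6970*0.3110 + 0.2970*0.6890
= 0.216767 + 0.204633 = 0.421400
P(A|B) = 0.216767/0.421400 = 0.5144

P(A|B) = 0.5144


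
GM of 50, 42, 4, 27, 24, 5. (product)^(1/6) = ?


Product = 50 × 42 × 4 × 27 × 24 × 5 = 27216000
GM = 27216000^(1/6) = 17.3435

GM = 17.3435


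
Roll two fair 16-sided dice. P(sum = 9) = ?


Total outcomes = 16×16 = 256
Favorable (sum = 9): 8
P = 8/256 = 0.0312

P = 0.0312


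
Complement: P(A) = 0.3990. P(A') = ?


P(not A) = 1 - 0.3990 = 0.6010

P(not A) = 0.6010


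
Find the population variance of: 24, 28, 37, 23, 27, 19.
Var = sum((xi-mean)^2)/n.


Mean = 26.3333
Squared deviations: 5.4444, 2.7778, 113.7778, 11.1111, 0.4444, 53.7778
Sum = 187.3333
Variance = 187.3333/6 = 31.2222

Variance = 31.2222


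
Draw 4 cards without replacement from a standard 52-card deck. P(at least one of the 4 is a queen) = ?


P(at least one) = 1 - P(none)
P(none) = (48/52) × (47/51) × (46/50) × (45/49) = 0.718737
P(at least one) = 1 - 0.718737 = 0.2813

P = 0.2813


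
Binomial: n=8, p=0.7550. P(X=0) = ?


C(8,0) = 1
p^0 = 1.000000
(1-p)^8 = 1.298161e-05
P = 1 * 1.000000 * 1.298161e-05 = 1.2982e-05

P(X=0) = 1.2982e-05


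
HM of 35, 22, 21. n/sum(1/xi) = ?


Sum of reciprocals = 1/35 + 1/22 + 1/21 = 0.121645
HM = 3/0.121645 = 24.6619

HM = 24.6619


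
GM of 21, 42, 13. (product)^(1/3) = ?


Product = 21 × 42 × 13 = 11466
GM = 11466^(1/3) = 22.5495

GM = 22.5495


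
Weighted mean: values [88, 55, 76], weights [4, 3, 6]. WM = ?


Numerator = 88*4 + 55*3 + 76*6 = 973
Denominator = 4 + 3 + 6 = 13
WM = 973/13 = 74.8462

WM = 74.8462


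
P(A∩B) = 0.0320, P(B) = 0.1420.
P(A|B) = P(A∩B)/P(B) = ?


P(A|B) = 0.0320/0.1420 = 0.2254

P(A|B) = 0.2254


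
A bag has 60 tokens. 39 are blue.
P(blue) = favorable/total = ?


P = 39/60 = 0.6500

P = 0.6500


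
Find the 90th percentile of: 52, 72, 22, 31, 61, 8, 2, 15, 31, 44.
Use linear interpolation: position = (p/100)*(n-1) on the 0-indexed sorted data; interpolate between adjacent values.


Sorted: 2, 8, 15, 22, 31, 31, 44, 52, 61, 72
n = 10
Index = 90/100 * 9 = 8.1000
Lower = data[8] = 61, Upper = data[9] = 72
P90 = 61 + 0.1000*(11) = 62.1000

P90 = 62.1000


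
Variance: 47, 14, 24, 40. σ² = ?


Mean = 31.2500
Squared deviations: 248.0625, 297.5625, 52.5625, 76.5625
Sum = 674.7500
Variance = 674.7500/4 = 168.6875

Variance = 168.6875


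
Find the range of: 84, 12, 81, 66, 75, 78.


Max = 84, Min = 12
Range = 84 - 12 = 72

Range = 72


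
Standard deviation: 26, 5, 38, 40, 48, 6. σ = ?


Mean = 27.1667
Variance = 276.1389
SD = sqrt(276.1389) = 16.6174

SD = 16.6174


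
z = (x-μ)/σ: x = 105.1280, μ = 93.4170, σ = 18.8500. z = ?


z = (105.1280 - 93.4170)/18.8500
= 11.7110/18.8500
= 0.6213

z = 0.6213


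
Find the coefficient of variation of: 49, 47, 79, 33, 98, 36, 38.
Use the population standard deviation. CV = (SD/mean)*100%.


Mean = 54.2857
SD = 22.8518
CV = (22.8518/54.2857)*100 = 42.0954%

CV = 42.0954%


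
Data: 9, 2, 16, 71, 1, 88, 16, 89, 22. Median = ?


Sorted: 1, 2, 9, 16, 16, 22, 71, 88, 89
n = 9 (odd)
Middle value = 16

Median = 16


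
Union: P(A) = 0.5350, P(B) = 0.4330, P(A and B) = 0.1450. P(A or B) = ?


P(A∪B) = 0.5350 + 0.4330 - 0.1450
= 0.9680 - 0.1450
= 0.8230

P(A∪B) = 0.8230


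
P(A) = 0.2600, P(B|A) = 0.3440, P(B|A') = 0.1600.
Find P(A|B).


P(B) = P(B|A)*P(A) + P(B|A')*P(A')
= 0.3440*0.2600 + 0.1600*0.7400
= 0.089440 + 0.118400 = 0.207840
P(A|B) = 0.089440/0.207840 = 0.4303

P(A|B) = 0.4303


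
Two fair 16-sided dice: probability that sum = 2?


Total outcomes = 16×16 = 256
Favorable (sum = 2): 1
P = 1/256 = 0.0039

P = 0.0039


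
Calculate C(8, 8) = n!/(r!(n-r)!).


C(8,8) = 8!/(8! × 0!)
= 40320/(40320 × 1)
= 1

C(8,8) = 1


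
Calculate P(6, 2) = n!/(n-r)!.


P(6,2) = 6!/4!
= 720/24
= 30

P(6,2) = 30


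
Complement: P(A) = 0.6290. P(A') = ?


P(not A) = 1 - 0.6290 = 0.3710

P(not A) = 0.3710


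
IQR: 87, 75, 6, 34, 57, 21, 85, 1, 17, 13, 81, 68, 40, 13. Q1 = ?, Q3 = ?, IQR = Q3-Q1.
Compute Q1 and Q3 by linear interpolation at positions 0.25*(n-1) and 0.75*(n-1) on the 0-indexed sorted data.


Sorted: 1, 6, 13, 13, 17, 21, 34, 40, 57, 68, 75, 81, 85, 87
Q1 (25th %ile) = 14.0000
Q3 (75th %ile) = 73.2500
IQR = 73.2500 - 14.0000 = 59.2500

IQR = 59.2500


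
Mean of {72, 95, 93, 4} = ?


Sum = 72 + 95 + 93 + 4 = 264
n = 4
Mean = 264/4 = 66.0000

Mean = 66.0000


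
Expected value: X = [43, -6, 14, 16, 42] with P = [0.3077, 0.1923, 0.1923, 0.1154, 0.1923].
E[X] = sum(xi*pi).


E[X] = 43*0.3077 - 6*0.1923 + 14*0.1923 + 16*0.1154 + 42*0.1923
= 13.2311 - 1.1538 + 2.6922 + 1.8464 + 8.0766
= 24.6925

E[X] = 24.6925


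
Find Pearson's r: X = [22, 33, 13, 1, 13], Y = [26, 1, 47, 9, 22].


Mean X = 16.4000, Mean Y = 21.0000
SD X = 10.650822, SD Y = 15.786070
Cov = -42.200000
r = -42.200000/(10.650822*15.786070) = -0.2510

r = -0.2510


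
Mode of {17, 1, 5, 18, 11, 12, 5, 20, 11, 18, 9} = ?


Frequencies: 1:1, 5:2, 9:1, 11:2, 12:1, 17:1, 18:2, 20:1
Max frequency = 2
Mode = 5, 11, 18

Mode = 5, 11, 18


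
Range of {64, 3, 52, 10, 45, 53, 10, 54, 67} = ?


Max = 67, Min = 3
Range = 67 - 3 = 64

Range = 64


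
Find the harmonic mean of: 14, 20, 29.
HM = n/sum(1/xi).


Sum of reciprocals = 1/14 + 1/20 + 1/29 = 0.155911
HM = 3/0.155911 = 19.2417

HM = 19.2417


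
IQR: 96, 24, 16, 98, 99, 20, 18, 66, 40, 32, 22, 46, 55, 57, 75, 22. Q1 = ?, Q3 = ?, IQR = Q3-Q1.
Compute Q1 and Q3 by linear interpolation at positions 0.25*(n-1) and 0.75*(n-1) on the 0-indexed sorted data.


Sorted: 16, 18, 20, 22, 22, 24, 32, 40, 46, 55, 57, 66, 75, 96, 98, 99
Q1 (25th %ile) = 22.0000
Q3 (75th %ile) = 68.2500
IQR = 68.2500 - 22.0000 = 46.2500

IQR = 46.2500


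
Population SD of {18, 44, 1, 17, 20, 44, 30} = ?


Mean = 24.8571
Variance = 208.6939
SD = sqrt(208.6939) = 14.4462

SD = 14.4462


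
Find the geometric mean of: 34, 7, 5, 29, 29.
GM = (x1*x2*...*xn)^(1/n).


Product = 34 × 7 × 5 × 29 × 29 = 1000790
GM = 1000790^(1/5) = 15.8514

GM = 15.8514


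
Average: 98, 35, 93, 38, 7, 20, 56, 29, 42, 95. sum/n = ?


Sum = 98 + 35 + 93 + 38 + 7 + 20 + 56 + 29 + 42 + 95 = 513
n = 10
Mean = 513/10 = 51.3000

Mean = 51.3000


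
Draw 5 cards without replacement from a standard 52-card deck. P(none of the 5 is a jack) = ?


P(no jacks) = (48/52) × (47/51) × (46/50) × (45/49) × (44/48)
= 0.6588

P = 0.6588


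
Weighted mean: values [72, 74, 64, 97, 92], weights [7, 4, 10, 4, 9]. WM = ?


Numerator = 72*7 + 74*4 + 64*10 + 97*4 + 92*9 = 2656
Denominator = 7 + 4 + 10 + 4 + 9 = 34
WM = 2656/34 = 78.1176

WM = 78.1176


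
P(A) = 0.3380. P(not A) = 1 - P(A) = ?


P(not A) = 1 - 0.3380 = 0.6620

P(not A) = 0.6620


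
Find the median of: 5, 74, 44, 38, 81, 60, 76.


Sorted: 5, 38, 44, 60, 74, 76, 81
n = 7 (odd)
Middle value = 60

Median = 60


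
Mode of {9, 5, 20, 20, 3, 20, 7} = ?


Frequencies: 3:1, 5:1, 7:1, 9:1, 20:3
Max frequency = 3
Mode = 20

Mode = 20


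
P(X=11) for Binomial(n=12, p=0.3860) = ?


C(12,11) = 12
p^11 = 2.834395e-05
(1-p)^1 = 0.614000
P = 12 * 2.834395e-05 * 0.614000 = 0.0002

P(X=11) = 0.0002


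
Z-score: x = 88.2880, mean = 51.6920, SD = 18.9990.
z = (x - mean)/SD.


z = (88.2880 - 51.6920)/18.9990
= 36.5960/18.9990
= 1.9262

z = 1.9262


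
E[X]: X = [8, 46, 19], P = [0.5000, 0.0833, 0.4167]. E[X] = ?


E[X] = 8*0.5000 + 46*0.0833 + 19*0.4167
= 4.0000 + 3.8318 + 7.9173
= 15.7491

E[X] = 15.7491


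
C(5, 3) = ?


C(5,3) = 5!/(3! × 2!)
= 120/(6 × 2)
= 10

C(5,3) = 10


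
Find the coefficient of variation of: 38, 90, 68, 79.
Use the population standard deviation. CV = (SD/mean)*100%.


Mean = 68.7500
SD = 19.3827
CV = (19.3827/68.7500)*100 = 28.1930%

CV = 28.1930%


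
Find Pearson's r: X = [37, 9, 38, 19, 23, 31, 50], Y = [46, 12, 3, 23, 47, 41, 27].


Mean X = 29.5714, Mean Y = 28.4286
SD X = 12.670068, SD Y = 15.855212
Cov = 25.469388
r = 25.469388/(12.670068*15.855212) = 0.1268

r = 0.1268


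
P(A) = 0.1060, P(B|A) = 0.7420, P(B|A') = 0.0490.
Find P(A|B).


P(B) = P(B|A)*P(A) + P(B|A')*P(A')
= 0.7420*0.1060 + 0.0490*0.8940
= 0.078652 + 0.043806 = 0.122458
P(A|B) = 0.078652/0.122458 = 0.6423

P(A|B) = 0.6423


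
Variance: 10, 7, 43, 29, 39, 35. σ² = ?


Mean = 27.1667
Squared deviations: 294.6944, 406.6944, 250.6944, 3.3611, 140.0278, 61.3611
Sum = 1156.8333
Variance = 1156.8333/6 = 192.8056

Variance = 192.8056


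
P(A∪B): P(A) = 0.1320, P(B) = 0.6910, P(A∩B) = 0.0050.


P(A∪B) = 0.1320 + 0.6910 - 0.0050
= 0.8230 - 0.0050
= 0.8180

P(A∪B) = 0.8180


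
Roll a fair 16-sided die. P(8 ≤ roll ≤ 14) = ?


Favorable outcomes (8 ≤ roll ≤ 14): 7
Total outcomes = 16
P = 7/16 = 0.4375

P = 0.4375


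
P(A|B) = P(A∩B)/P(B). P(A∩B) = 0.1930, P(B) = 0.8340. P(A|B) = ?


P(A|B) = 0.1930/0.8340 = 0.2314

P(A|B) = 0.2314


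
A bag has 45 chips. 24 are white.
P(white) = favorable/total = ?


P = 24/45 = 0.5333

P = 0.5333


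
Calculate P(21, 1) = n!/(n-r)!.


P(21,1) = 21!/20!
= 51090942171709440000/2432902008176640000
= 21

P(21,1) = 21


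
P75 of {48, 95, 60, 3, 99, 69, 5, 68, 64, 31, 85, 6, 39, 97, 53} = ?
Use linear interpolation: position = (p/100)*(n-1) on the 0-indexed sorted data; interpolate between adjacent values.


Sorted: 3, 5, 6, 31, 39, 48, 53, 60, 64, 68, 69, 85, 95, 97, 99
n = 15
Index = 75/100 * 14 = 10.5000
Lower = data[10] = 69, Upper = data[11] = 85
P75 = 69 + 0.5000*(16) = 77.0000

P75 = 77.0000


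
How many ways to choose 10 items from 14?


C(14,10) = 14!/(10! × 4!)
= 87178291200/(3628800 × 24)
= 1001

C(14,10) = 1001


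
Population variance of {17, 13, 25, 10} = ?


Mean = 16.2500
Squared deviations: 0.5625, 10.5625, 76.5625, 39.0625
Sum = 126.7500
Variance = 126.7500/4 = 31.6875

Variance = 31.6875


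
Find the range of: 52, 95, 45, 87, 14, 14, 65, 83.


Max = 95, Min = 14
Range = 95 - 14 = 81

Range = 81


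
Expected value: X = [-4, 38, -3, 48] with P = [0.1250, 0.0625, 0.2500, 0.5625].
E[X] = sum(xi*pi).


E[X] = -4*0.1250 + 38*0.0625 - 3*0.2500 + 48*0.5625
= -0.5000 + 2.3750 - 0.7500 + 27.0000
= 28.1250

E[X] = 28.1250


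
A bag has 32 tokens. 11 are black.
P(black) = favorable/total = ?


P = 11/32 = 0.3438

P = 0.3438


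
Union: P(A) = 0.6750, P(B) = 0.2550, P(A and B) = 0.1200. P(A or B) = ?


P(A∪B) = 0.6750 + 0.2550 - 0.1200
= 0.9300 - 0.1200
= 0.8100

P(A∪B) = 0.8100


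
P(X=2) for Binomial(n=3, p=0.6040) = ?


C(3,2) = 3
p^2 = 0.364816
(1-p)^1 = 0.396000
P = 3 * 0.364816 * 0.396000 = 0.4334

P(X=2) = 0.4334


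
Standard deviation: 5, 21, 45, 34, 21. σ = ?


Mean = 25.2000
Variance = 182.5600
SD = sqrt(182.5600) = 13.5115

SD = 13.5115


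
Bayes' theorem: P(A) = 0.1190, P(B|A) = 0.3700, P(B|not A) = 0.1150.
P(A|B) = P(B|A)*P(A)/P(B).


P(B) = P(B|A)*P(A) + P(B|A')*P(A')
= 0.3700*0.1190 + 0.1150*0.8810
= 0.044030 + 0.101315 = 0.145345
P(A|B) = 0.044030/0.145345 = 0.3029

P(A|B) = 0.3029


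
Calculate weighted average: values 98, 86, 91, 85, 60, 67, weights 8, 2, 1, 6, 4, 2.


Numerator = 98*8 + 86*2 + 91*1 + 85*6 + 60*4 + 67*2 = 1931
Denominator = 8 + 2 + 1 + 6 + 4 + 2 = 23
WM = 1931/23 = 83.9565

WM = 83.9565


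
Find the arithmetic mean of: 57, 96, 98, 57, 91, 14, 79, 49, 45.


Sum = 57 + 96 + 98 + 57 + 91 + 14 + 79 + 49 + 45 = 586
n = 9
Mean = 586/9 = 65.1111

Mean = 65.1111


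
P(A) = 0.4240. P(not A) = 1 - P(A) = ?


P(not A) = 1 - 0.4240 = 0.5760

P(not A) = 0.5760


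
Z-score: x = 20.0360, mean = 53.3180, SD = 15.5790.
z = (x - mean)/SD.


z = (20.0360 - 53.3180)/15.5790
= -33.2820/15.5790
= -2.1363

z = -2.1363


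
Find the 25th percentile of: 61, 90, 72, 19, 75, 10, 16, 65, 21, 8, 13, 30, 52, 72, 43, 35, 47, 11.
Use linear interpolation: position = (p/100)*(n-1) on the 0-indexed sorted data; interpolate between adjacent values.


Sorted: 8, 10, 11, 13, 16, 19, 21, 30, 35, 43, 47, 52, 61, 65, 72, 72, 75, 90
n = 18
Index = 25/100 * 17 = 4.2500
Lower = data[4] = 16, Upper = data[5] = 19
P25 = 16 + 0.2500*(3) = 16.7500

P25 = 16.7500


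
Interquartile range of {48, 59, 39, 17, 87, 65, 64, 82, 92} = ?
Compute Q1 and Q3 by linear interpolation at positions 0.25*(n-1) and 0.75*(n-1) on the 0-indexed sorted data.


Sorted: 17, 39, 48, 59, 64, 65, 82, 87, 92
Q1 (25th %ile) = 48.0000
Q3 (75th %ile) = 82.0000
IQR = 82.0000 - 48.0000 = 34.0000

IQR = 34.0000


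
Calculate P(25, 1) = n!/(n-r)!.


P(25,1) = 25!/24!
= 15511210043330985984000000/620448401733239439360000
= 25

P(25,1) = 25


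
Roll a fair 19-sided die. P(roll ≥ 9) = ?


Favorable outcomes (roll ≥ 9): 11
Total outcomes = 19
P = 11/19 = 0.5789

P = 0.5789


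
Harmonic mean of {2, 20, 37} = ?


Sum of reciprocals = 1/2 + 1/20 + 1/37 = 0.577027
HM = 3/0.577027 = 5.1991

HM = 5.1991


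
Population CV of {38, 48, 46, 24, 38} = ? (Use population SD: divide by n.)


Mean = 38.8000
SD = 8.4475
CV = (8.4475/38.8000)*100 = 21.7719%

CV = 21.7719%


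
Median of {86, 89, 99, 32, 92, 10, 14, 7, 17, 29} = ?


Sorted: 7, 10, 14, 17, 29, 32, 86, 89, 92, 99
n = 10 (even)
Middle values: 29 and 32
Median = (29+32)/2 = 30.5000

Median = 30.5000


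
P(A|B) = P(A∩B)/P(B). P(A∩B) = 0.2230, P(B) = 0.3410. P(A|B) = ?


P(A|B) = 0.2230/0.3410 = 0.6540

P(A|B) = 0.6540


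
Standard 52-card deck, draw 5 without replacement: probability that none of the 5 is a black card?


P(no black cards) = (26/52) × (25/51) × (24/50) × (23/49) × (22/48)
= 0.0253

P = 0.0253


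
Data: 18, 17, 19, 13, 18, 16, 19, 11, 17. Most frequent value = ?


Frequencies: 11:1, 13:1, 16:1, 17:2, 18:2, 19:2
Max frequency = 2
Mode = 17, 18, 19

Mode = 17, 18, 19


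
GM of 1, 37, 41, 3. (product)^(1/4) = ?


Product = 1 × 37 × 41 × 3 = 4551
GM = 4551^(1/4) = 8.2135

GM = 8.2135


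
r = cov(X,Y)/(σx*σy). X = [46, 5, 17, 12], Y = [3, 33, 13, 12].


Mean X = 20.0000, Mean Y = 15.2500
SD X = 15.604487, SD Y = 10.963006
Cov = -138.000000
r = -138.000000/(15.604487*10.963006) = -0.8067

r = -0.8067


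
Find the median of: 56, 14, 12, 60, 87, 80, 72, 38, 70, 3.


Sorted: 3, 12, 14, 38, 56, 60, 70, 72, 80, 87
n = 10 (even)
Middle values: 56 and 60
Median = (56+60)/2 = 58.0000

Median = 58.0000


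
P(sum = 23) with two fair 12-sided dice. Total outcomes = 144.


Total outcomes = 12×12 = 144
Favorable (sum = 23): 2
P = 2/144 = 0.0139

P = 0.0139


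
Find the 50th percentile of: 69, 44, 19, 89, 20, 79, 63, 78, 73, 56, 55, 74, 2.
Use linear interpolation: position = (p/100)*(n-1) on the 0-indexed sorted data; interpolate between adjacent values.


Sorted: 2, 19, 20, 44, 55, 56, 63, 69, 73, 74, 78, 79, 89
n = 13
Index = 50/100 * 12 = 6.0000
Lower = data[6] = 63, Upper = data[7] = 69
P50 = 63 + 0*(6) = 63.0000

P50 = 63.0000


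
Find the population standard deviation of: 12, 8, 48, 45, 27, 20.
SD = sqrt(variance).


Mean = 26.6667
Variance = 233.2222
SD = sqrt(233.2222) = 15.2716

SD = 15.2716


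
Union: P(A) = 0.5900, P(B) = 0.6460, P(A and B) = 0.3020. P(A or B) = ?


P(A∪B) = 0.5900 + 0.6460 - 0.3020
= 1.2360 - 0.3020
= 0.9340

P(A∪B) = 0.9340


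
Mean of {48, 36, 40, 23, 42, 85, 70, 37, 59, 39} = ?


Sum = 48 + 36 + 40 + 23 + 42 + 85 + 70 + 37 + 59 + 39 = 479
n = 10
Mean = 479/10 = 47.9000

Mean = 47.9000


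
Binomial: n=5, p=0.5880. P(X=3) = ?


C(5,3) = 10
p^3 = 0.203297
(1-p)^2 = 0.169744
P = 10 * 0.203297 * 0.169744 = 0.3451

P(X=3) = 0.3451


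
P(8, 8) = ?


P(8,8) = 8!/0!
= 40320/1
= 40320

P(8,8) = 40320


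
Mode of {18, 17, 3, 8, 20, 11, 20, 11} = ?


Frequencies: 3:1, 8:1, 11:2, 17:1, 18:1, 20:2
Max frequency = 2
Mode = 11, 20

Mode = 11, 20


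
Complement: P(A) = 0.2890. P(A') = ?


P(not A) = 1 - 0.2890 = 0.7110

P(not A) = 0.7110


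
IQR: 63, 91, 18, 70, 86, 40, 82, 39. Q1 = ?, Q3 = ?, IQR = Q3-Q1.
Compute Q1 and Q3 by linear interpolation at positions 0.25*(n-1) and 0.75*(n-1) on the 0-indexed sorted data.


Sorted: 18, 39, 40, 63, 70, 82, 86, 91
Q1 (25th %ile) = 39.7500
Q3 (75th %ile) = 83.0000
IQR = 83.0000 - 39.7500 = 43.2500

IQR = 43.2500


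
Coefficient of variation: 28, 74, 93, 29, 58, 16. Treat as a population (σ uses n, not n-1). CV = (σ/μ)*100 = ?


Mean = 49.6667
SD = 27.5963
CV = (27.5963/49.6667)*100 = 55.5630%

CV = 55.5630%


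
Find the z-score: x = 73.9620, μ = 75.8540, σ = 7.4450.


z = (73.9620 - 75.8540)/7.4450
= -1.8920/7.4450
= -0.2541

z = -0.2541


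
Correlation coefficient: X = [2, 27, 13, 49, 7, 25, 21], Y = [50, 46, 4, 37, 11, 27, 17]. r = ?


Mean X = 20.5714, Mean Y = 27.4286
SD X = 14.420790, SD Y = 16.360729
Cov = 52.326531
r = 52.326531/(14.420790*16.360729) = 0.2218

r = 0.2218


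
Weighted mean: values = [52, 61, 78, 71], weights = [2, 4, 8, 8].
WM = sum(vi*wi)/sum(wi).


Numerator = 52*2 + 61*4 + 78*8 + 71*8 = 1540
Denominator = 2 + 4 + 8 + 8 = 22
WM = 1540/22 = 70.0000

WM = 70.0000


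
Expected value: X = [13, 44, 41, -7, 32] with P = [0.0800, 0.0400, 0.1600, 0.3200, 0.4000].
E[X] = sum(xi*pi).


E[X] = 13*0.0800 + 44*0.0400 + 41*0.1600 - 7*0.3200 + 32*0.4000
= 1.0400 + 1.7600 + 6.5600 - 2.2400 + 12.8000
= 19.9200

E[X] = 19.9200


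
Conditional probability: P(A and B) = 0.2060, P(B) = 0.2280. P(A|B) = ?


P(A|B) = 0.2060/0.2280 = 0.9035

P(A|B) = 0.9035


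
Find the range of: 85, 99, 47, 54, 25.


Max = 99, Min = 25
Range = 99 - 25 = 74

Range = 74


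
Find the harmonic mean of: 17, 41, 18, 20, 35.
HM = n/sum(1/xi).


Sum of reciprocals = 1/17 + 1/41 + 1/18 + 1/20 + 1/35 = 0.217341
HM = 5/0.217341 = 23.0053

HM = 23.0053


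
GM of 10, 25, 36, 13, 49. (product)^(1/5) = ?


Product = 10 × 25 × 36 × 13 × 49 = 5733000
GM = 5733000^(1/5) = 22.4738

GM = 22.4738


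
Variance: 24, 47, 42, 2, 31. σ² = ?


Mean = 29.2000
Squared deviations: 27.0400, 316.8400, 163.8400, 739.8400, 3.2400
Sum = 1250.8000
Variance = 1250.8000/5 = 250.1600

Variance = 250.1600


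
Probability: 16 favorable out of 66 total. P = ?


P = 16/66 = 0.2424

P = 0.2424


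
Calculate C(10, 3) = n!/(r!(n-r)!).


C(10,3) = 10!/(3! × 7!)
= 3628800/(6 × 5040)
= 120

C(10,3) = 120


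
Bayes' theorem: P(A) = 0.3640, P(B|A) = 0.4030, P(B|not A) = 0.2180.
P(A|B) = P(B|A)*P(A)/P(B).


P(B) = P(B|A)*P(A) + P(B|A')*P(A')
= 0.4030*0.3640 + 0.2180*0.6360
= 0.146692 + 0.138648 = 0.285340
P(A|B) = 0.146692/0.285340 = 0.5141

P(A|B) = 0.5141


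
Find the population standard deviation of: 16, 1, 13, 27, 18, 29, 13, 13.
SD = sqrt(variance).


Mean = 16.2500
Variance = 68.1875
SD = sqrt(68.1875) = 8.2576

SD = 8.2576


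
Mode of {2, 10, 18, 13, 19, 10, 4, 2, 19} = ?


Frequencies: 2:2, 4:1, 10:2, 13:1, 18:1, 19:2
Max frequency = 2
Mode = 2, 10, 19

Mode = 2, 10, 19


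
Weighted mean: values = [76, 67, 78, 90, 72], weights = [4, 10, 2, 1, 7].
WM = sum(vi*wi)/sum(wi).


Numerator = 76*4 + 67*10 + 78*2 + 90*1 + 72*7 = 1724
Denominator = 4 + 10 + 2 + 1 + 7 = 24
WM = 1724/24 = 71.8333

WM = 71.8333


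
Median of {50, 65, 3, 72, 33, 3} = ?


Sorted: 3, 3, 33, 50, 65, 72
n = 6 (even)
Middle values: 33 and 50
Median = (33+50)/2 = 41.5000

Median = 41.5000


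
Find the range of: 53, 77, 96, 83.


Max = 96, Min = 53
Range = 96 - 53 = 43

Range = 43


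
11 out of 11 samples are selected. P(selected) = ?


P = 11/11 = 1.0000

P = 1.0000


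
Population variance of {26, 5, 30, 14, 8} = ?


Mean = 16.6000
Squared deviations: 88.3600, 134.5600, 179.5600, 6.7600, 73.9600
Sum = 483.2000
Variance = 483.2000/5 = 96.6400

Variance = 96.6400


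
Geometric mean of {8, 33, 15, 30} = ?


Product = 8 × 33 × 15 × 30 = 118800
GM = 118800^(1/4) = 18.5654

GM = 18.5654


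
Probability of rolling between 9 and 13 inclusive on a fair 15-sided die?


Favorable outcomes (9 ≤ roll ≤ 13): 5
Total outcomes = 15
P = 5/15 = 0.3333

P = 0.3333


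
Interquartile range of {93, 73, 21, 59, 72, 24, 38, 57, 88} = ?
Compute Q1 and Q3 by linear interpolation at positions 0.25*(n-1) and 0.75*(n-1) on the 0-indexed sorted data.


Sorted: 21, 24, 38, 57, 59, 72, 73, 88, 93
Q1 (25th %ile) = 38.0000
Q3 (75th %ile) = 73.0000
IQR = 73.0000 - 38.0000 = 35.0000

IQR = 35.0000


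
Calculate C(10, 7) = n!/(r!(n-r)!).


C(10,7) = 10!/(7! × 3!)
= 3628800/(5040 × 6)
= 120

C(10,7) = 120


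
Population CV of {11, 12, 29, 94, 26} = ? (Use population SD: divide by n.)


Mean = 34.4000
SD = 30.6633
CV = (30.6633/34.4000)*100 = 89.1376%

CV = 89.1376%


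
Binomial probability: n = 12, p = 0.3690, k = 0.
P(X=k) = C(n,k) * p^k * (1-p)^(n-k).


C(12,0) = 1
p^0 = 1.000000
(1-p)^12 = 0.003984
P = 1 * 1.000000 * 0.003984 = 0.0040

P(X=0) = 0.0040


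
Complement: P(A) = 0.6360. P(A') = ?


P(not A) = 1 - 0.6360 = 0.3640

P(not A) = 0.3640


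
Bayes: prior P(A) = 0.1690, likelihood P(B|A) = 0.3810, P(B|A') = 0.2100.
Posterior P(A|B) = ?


P(B) = P(B|A)*P(A) + P(B|A')*P(A')
= 0.3810*0.1690 + 0.2100*0.8310
= 0.064389 + 0.174510 = 0.238899
P(A|B) = 0.064389/0.238899 = 0.2695

P(A|B) = 0.2695


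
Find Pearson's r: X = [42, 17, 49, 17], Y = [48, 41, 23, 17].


Mean X = 31.2500, Mean Y = 32.2500
SD X = 14.463316, SD Y = 12.676257
Cov = 24.437500
r = 24.437500/(14.463316*12.676257) = 0.1333

r = 0.1333


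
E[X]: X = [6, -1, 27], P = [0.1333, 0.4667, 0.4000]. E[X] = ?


E[X] = 6*0.1333 - 1*0.4667 + 27*0.4000
= 0.7998 - 0.4667 + 10.8000
= 11.1331

E[X] = 11.1331


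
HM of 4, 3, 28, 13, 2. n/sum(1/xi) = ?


Sum of reciprocals = 1/4 + 1/3 + 1/28 + 1/13 + 1/2 = 1.195971
HM = 5/1.195971 = 4.1807

HM = 4.1807


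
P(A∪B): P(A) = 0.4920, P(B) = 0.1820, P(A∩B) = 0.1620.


P(A∪B) = 0.4920 + 0.1820 - 0.1620
= 0.6740 - 0.1620
= 0.5120

P(A∪B) = 0.5120


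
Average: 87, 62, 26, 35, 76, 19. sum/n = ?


Sum = 87 + 62 + 26 + 35 + 76 + 19 = 305
n = 6
Mean = 305/6 = 50.8333

Mean = 50.8333


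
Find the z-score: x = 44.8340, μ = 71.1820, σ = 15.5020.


z = (44.8340 - 71.1820)/15.5020
= -26.3480/15.5020
= -1.6997

z = -1.6997


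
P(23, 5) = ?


P(23,5) = 23!/18!
= 25852016738884976640000/6402373705728000
= 4037880

P(23,5) = 4037880


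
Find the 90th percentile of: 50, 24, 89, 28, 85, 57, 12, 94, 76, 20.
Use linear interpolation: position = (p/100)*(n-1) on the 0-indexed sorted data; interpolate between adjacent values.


Sorted: 12, 20, 24, 28, 50, 57, 76, 85, 89, 94
n = 10
Index = 90/100 * 9 = 8.1000
Lower = data[8] = 89, Upper = data[9] = 94
P90 = 89 + 0.1000*(5) = 89.5000

P90 = 89.5000


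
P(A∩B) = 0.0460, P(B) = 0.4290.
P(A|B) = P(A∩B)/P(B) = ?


P(A|B) = 0.0460/0.4290 = 0.1072

P(A|B) = 0.1072


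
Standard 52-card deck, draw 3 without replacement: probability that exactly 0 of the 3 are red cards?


Hypergeometric: P(X=0) = C(26,0)·C(26,3) / C(52,3)
= 1 × 2600 / 22100
= 2600/22100 = 0.1176

P = 0.1176


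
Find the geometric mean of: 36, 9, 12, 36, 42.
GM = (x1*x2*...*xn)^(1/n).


Product = 36 × 9 × 12 × 36 × 42 = 5878656
GM = 5878656^(1/5) = 22.5868

GM = 22.5868


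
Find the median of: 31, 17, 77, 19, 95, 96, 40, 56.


Sorted: 17, 19, 31, 40, 56, 77, 95, 96
n = 8 (even)
Middle values: 40 and 56
Median = (40+56)/2 = 48.0000

Median = 48.0000


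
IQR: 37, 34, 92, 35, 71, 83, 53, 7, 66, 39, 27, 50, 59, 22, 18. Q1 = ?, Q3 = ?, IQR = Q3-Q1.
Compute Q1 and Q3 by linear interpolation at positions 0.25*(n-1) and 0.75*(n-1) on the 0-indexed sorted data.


Sorted: 7, 18, 22, 27, 34, 35, 37, 39, 50, 53, 59, 66, 71, 83, 92
Q1 (25th %ile) = 30.5000
Q3 (75th %ile) = 62.5000
IQR = 62.5000 - 30.5000 = 32.0000

IQR = 32.0000
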